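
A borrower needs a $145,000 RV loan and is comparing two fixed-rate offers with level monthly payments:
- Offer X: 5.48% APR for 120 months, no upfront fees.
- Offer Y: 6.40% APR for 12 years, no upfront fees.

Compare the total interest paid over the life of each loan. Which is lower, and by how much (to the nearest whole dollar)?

Offer X by $19,443

Offer X: monthly rate = 5.48%/12 = 0.0045667; payment = 145,000 × 0.0045667 / (1 − (1+0.0045667)^−120) = $1,572.19.
Total interest on Offer X = 120 × $1,572.19 − $145,000 = $43,662.80.
Offer Y: at 6.40% the monthly rate is 0.0053333, so the payment is 145,000 × 0.0053333 / (1 − 1.0053333^−144) = $1,445.18.
Total interest on Offer Y = 144 × $1,445.18 − $145,000 = $63,105.92.
Offer X is lower by $19,443.12.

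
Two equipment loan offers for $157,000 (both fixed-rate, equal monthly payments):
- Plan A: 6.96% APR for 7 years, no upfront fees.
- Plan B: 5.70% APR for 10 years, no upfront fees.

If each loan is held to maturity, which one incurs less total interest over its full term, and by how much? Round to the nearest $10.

Plan A by $7,550

Plan A: at 6.96% the monthly rate is 0.0058000, so the payment is 157,000 × 0.0058000 / (1 − 1.0058000^−84) = $2,366.48.
Total interest on Plan A = 84 × $2,366.48 − $157,000 = $41,784.32.
Plan B: monthly rate = 5.7%/12 = 0.0047500; payment = 157,000 × 0.0047500 / (1 − (1+0.0047500)^−120) = $1,719.46.
Total interest on Plan B = 120 × $1,719.46 − $157,000 = $49,335.20.
Plan A is lower by $7,550.88.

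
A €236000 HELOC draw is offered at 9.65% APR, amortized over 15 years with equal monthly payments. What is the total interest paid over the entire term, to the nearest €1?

€211,440

Monthly rate = 9.65%/12 = 0.0080417; payment = 236,000 × 0.0080417 / (1 − (1+0.0080417)^−180) = €2,485.78.
Total paid = 180 × €2,485.78 = €447,440.40; interest = €447,440.40 − €236,000 = €211,440.40.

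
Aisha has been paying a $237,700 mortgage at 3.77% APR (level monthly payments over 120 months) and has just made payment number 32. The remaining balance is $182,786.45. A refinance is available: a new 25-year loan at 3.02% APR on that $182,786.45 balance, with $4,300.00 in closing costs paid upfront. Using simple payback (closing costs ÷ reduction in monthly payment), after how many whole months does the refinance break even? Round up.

3 months

Current payment = 237,700 × 3.77%/12 / (1 − (1+0.0031417)^−120) = $2,380.70.
Refinanced payment = 182,786.45 × 0.0025167 / (1 − (1+0.0025167)^−300) = $868.70.
Monthly savings = $2,380.70 − $868.70 = $1,512.00.
Break-even = $4,300.00 / $1,512.00 = 2.84 → 3 months.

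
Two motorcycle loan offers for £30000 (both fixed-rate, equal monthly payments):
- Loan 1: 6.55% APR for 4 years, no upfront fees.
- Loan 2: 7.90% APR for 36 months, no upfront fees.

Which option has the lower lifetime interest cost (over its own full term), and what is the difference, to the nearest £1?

Loan 1: monthly rate = 6.55%/12 = 0.0054583; payment = 30,000 × 0.0054583 / (1 − (1+0.0054583)^−48) = £712.14.
Total interest on Loan 1 = 48 × £712.14 − £30,000 = £4,182.72.
Loan 2: monthly rate = 7.9%/12 = 0.0065833; payment = 30,000 × 0.0065833 / (1 − (1+0.0065833)^−36) = £938.71.
Total interest on Loan 2 = 36 × £938.71 − £30,000 = £3,793.56.
Loan 2 is lower by £389.16.

Loan 2 by £389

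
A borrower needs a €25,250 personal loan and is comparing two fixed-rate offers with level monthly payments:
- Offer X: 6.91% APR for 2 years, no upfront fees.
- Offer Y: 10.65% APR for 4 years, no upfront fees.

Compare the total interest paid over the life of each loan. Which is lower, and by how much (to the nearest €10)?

Offer X by €4,010

Offer X: at 6.91% the monthly rate is 0.0057583, so the payment is 25,250 × 0.0057583 / (1 − 1.0057583^−24) = €1,129.48.
Total interest on Offer X = 24 × €1,129.48 − €25,250 = €1,857.52.
Offer Y: at 10.65% the monthly rate is 0.0088750, so the payment is 25,250 × 0.0088750 / (1 − 1.0088750^−48) = €648.32.
Total interest on Offer Y = 48 × €648.32 − €25,250 = €5,869.36.
Offer X is lower by €4,011.84.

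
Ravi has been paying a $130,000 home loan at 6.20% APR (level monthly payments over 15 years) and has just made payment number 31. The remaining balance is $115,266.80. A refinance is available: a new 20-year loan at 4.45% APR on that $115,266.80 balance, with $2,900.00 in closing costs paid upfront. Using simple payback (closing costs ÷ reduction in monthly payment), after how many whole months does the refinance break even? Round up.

Current payment = 130,000 × 6.2%/12 / (1 − (1+0.0051667)^−180) = $1,111.11.
Refinanced payment = 115,266.80 × 0.0037083 / (1 − (1+0.0037083)^−240) = $726.13.
Monthly savings = $1,111.11 − $726.13 = $384.98.
Break-even = $2,900.00 / $384.98 = 7.53 → 8 months.

8 months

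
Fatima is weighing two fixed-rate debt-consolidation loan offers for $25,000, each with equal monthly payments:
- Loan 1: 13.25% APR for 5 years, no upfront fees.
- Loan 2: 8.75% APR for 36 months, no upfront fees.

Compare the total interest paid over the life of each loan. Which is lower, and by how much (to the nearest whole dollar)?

Loan 2 by $5,807

Loan 1: at 13.25% the monthly rate is 0.0110417, so the payment is 25,000 × 0.0110417 / (1 − 1.0110417^−60) = $572.03.
Total interest on Loan 1 = 60 × $572.03 − $25,000 = $9,321.80.
Loan 2: at 8.75% the monthly rate is 0.0072917, so the payment is 25,000 × 0.0072917 / (1 − 1.0072917^−36) = $792.09.
Total interest on Loan 2 = 36 × $792.09 − $25,000 = $3,515.24.
Loan 2 is lower by $5,806.56.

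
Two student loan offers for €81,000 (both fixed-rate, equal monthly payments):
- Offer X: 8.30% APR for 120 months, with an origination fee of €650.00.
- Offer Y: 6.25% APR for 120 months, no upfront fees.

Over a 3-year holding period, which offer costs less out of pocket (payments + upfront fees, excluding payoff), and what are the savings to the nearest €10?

Offer X: monthly rate = 8.3%/12 = 0.0069167; payment = 81,000 × 0.0069167 / (1 − (1+0.0069167)^−120) = €995.64.
Offer Y: monthly rate = 6.25%/12 = 0.0052083; payment = 81,000 × 0.0052083 / (1 − (1+0.0052083)^−120) = €909.47.
Over 36 months: Offer X costs 36 × €995.64 + €650.00 = €36,493.04; Offer Y costs 36 × €909.47 = €32,740.92.
Offer Y is cheaper by €36,493.04 − €32,740.92 = €3,752.12.

Offer Y by €3,750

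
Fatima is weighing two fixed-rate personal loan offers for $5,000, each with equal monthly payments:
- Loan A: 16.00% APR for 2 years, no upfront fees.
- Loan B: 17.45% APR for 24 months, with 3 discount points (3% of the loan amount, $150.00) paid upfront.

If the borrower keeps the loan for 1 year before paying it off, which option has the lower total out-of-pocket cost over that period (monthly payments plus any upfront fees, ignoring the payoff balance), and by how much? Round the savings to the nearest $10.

Loan A: at 16.00% the monthly rate is 0.0133333, so the payment is 5,000 × 0.0133333 / (1 − 1.0133333^−24) = $244.82.
Loan B: at 17.45% the monthly rate is 0.0145417, so the payment is 5,000 × 0.0145417 / (1 − 1.0145417^−24) = $248.29.
Over 12 months: Loan A costs 12 × $244.82 = $2,937.84; Loan B costs 12 × $248.29 + $150.00 = $3,129.48.
Loan A is cheaper by $3,129.48 − $2,937.84 = $191.64.

Loan A by $190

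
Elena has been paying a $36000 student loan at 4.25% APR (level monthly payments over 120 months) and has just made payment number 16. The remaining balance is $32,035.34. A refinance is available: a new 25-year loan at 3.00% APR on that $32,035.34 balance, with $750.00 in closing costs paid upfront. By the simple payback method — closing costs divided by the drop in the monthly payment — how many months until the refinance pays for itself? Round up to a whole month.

Current payment = 36,000 × 4.25%/12 / (1 − (1+0.0035417)^−120) = $368.78.
Refinanced payment = 32,035.34 × 0.0025000 / (1 − (1+0.0025000)^−300) = $151.92.
Monthly savings = $368.78 − $151.92 = $216.86.
Break-even = $750.00 / $216.86 = 3.46 → 4 months.

4 months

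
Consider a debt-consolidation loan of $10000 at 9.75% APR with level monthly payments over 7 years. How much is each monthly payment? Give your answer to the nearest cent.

At 9.75% the monthly rate is 0.0081250, so the payment is 10,000 × 0.0081250 / (1 − 1.0081250^−84) = $164.72.

$164.72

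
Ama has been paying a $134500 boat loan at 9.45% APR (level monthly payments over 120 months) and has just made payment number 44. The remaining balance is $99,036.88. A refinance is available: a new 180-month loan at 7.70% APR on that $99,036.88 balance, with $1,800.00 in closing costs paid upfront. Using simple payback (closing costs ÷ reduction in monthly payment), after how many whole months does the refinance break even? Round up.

Current payment = 134,500 × 9.45%/12 / (1 − (1+0.0078750)^−120) = $1,736.72.
Refinanced payment = 99,036.88 × 0.0064167 / (1 − (1+0.0064167)^−180) = $929.38.
Monthly savings = $1,736.72 − $929.38 = $807.34.
Break-even = $1,800.00 / $807.34 = 2.23 → 3 months.

3 months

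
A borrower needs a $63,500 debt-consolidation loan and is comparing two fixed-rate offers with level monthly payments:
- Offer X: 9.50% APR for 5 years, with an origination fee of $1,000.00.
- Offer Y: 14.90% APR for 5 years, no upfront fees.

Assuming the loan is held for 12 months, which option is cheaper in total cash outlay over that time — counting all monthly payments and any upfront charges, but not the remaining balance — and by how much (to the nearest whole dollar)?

Offer X: monthly rate = 9.5%/12 = 0.0079167; payment = 63,500 × 0.0079167 / (1 − (1+0.0079167)^−60) = $1,333.62.
Offer Y: monthly rate = 14.9%/12 = 0.0124167; payment = 63,500 × 0.0124167 / (1 − (1+0.0124167)^−60) = $1,507.33.
Over 12 months: Offer X costs 12 × $1,333.62 + $1,000.00 = $17,003.44; Offer Y costs 12 × $1,507.33 = $18,087.96.
Offer X is cheaper by $18,087.96 − $17,003.44 = $1,084.52.

Offer X by $1,085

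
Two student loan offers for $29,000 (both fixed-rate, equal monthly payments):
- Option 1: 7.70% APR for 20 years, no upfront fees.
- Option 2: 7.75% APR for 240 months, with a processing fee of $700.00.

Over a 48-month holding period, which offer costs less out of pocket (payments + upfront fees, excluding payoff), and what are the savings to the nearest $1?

Option 1 by $743

Option 1: at 7.70% the monthly rate is 0.0064167, so the payment is 29,000 × 0.0064167 / (1 − 1.0064167^−240) = $237.18.
Option 2: at 7.75% the monthly rate is 0.0064583, so the payment is 29,000 × 0.0064583 / (1 − 1.0064583^−240) = $238.08.
Over 48 months: Option 1 costs 48 × $237.18 = $11,384.64; Option 2 costs 48 × $238.08 + $700.00 = $12,127.84.
Option 1 is cheaper by $12,127.84 − $11,384.64 = $743.20.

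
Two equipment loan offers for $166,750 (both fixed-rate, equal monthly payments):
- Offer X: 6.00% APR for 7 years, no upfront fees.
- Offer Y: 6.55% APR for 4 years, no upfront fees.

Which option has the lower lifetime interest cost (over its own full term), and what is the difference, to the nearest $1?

Offer X: at 6.00% the monthly rate is 0.0050000, so the payment is 166,750 × 0.0050000 / (1 − 1.0050000^−84) = $2,435.98.
Total interest on Offer X = 84 × $2,435.98 − $166,750 = $37,872.32.
Offer Y: monthly rate = 6.55%/12 = 0.0054583; payment = 166,750 × 0.0054583 / (1 − (1+0.0054583)^−48) = $3,958.31.
Total interest on Offer Y = 48 × $3,958.31 − $166,750 = $23,248.88.
Offer Y is lower by $14,623.44.

Offer Y by $14,623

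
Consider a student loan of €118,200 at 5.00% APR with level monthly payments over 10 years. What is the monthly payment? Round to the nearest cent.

€1,253.69

At 5.00% the monthly rate is 0.0041667, so the payment is 118,200 × 0.0041667 / (1 − 1.0041667^−120) = €1,253.69.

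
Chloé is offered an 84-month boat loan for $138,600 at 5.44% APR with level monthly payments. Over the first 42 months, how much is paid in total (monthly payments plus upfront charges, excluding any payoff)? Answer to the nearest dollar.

$83,485

At 5.44% the monthly rate is 0.0045333, so the payment is 138,600 × 0.0045333 / (1 − 1.0045333^−84) = $1,987.74.
Total outlay = 42 × $1,987.74 = $83,485.08.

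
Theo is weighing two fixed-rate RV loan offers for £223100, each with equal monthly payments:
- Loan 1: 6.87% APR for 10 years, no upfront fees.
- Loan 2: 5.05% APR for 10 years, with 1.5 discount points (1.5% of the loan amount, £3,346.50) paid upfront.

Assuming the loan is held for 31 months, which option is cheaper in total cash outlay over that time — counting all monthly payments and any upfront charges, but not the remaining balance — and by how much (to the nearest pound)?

Loan 2 by £2,968

Loan 1: monthly rate = 6.87%/12 = 0.0057250; payment = 223,100 × 0.0057250 / (1 − (1+0.0057250)^−120) = £2,575.46.
Loan 2: at 5.05% the monthly rate is 0.0042083, so the payment is 223,100 × 0.0042083 / (1 − 1.0042083^−120) = £2,371.78.
Over 31 months: Loan 1 costs 31 × £2,575.46 = £79,839.26; Loan 2 costs 31 × £2,371.78 + £3,346.50 = £76,871.68.
Loan 2 is cheaper by £79,839.26 − £76,871.68 = £2,967.58.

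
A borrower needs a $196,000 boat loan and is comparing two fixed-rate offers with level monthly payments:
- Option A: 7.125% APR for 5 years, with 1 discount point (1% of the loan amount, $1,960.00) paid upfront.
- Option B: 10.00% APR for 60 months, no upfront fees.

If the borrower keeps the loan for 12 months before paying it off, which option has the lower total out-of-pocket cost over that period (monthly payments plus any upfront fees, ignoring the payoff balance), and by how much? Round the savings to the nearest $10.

Option A by $1,300

Option A: at 7.125% the monthly rate is 0.0059375, so the payment is 196,000 × 0.0059375 / (1 − 1.0059375^−60) = $3,892.60.
Option B: at 10.00% the monthly rate is 0.0083333, so the payment is 196,000 × 0.0083333 / (1 − 1.0083333^−60) = $4,164.42.
Over 12 months: Option A costs 12 × $3,892.60 + $1,960.00 = $48,671.20; Option B costs 12 × $4,164.42 = $49,973.04.
Option A is cheaper by $49,973.04 − $48,671.20 = $1,301.84.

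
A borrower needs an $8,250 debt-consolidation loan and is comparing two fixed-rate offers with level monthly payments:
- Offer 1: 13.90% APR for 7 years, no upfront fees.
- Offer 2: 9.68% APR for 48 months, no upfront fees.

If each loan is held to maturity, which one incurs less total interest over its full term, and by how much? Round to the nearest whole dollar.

Offer 2 by $2,966

Offer 1: monthly rate = 13.9%/12 = 0.0115833; payment = 8,250 × 0.0115833 / (1 − (1+0.0115833)^−84) = $154.15.
Total interest on Offer 1 = 84 × $154.15 − $8,250 = $4,698.60.
Offer 2: at 9.68% the monthly rate is 0.0080667, so the payment is 8,250 × 0.0080667 / (1 − 1.0080667^−48) = $207.98.
Total interest on Offer 2 = 48 × $207.98 − $8,250 = $1,733.04.
Offer 2 is lower by $2,965.56.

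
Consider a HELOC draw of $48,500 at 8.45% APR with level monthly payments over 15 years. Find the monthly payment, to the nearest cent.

At 8.45% the monthly rate is 0.0070417, so the payment is 48,500 × 0.0070417 / (1 − 1.0070417^−180) = $476.18.

$476.18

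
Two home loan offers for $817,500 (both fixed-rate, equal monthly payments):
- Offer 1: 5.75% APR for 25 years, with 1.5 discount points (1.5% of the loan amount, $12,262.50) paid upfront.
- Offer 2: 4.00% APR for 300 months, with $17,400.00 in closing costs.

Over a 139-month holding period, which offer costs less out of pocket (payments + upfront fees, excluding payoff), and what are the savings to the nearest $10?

Offer 2 by $109,940

Offer 1: monthly rate = 5.75%/12 = 0.0047917; payment = 817,500 × 0.0047917 / (1 − (1+0.0047917)^−300) = $5,142.94.
Offer 2: monthly rate = 4%/12 = 0.0033333; payment = 817,500 × 0.0033333 / (1 − (1+0.0033333)^−300) = $4,315.07.
Over 139 months: Offer 1 costs 139 × $5,142.94 + $12,262.50 = $727,131.16; Offer 2 costs 139 × $4,315.07 + $17,400.00 = $617,194.73.
Offer 2 is cheaper by $727,131.16 − $617,194.73 = $109,936.43.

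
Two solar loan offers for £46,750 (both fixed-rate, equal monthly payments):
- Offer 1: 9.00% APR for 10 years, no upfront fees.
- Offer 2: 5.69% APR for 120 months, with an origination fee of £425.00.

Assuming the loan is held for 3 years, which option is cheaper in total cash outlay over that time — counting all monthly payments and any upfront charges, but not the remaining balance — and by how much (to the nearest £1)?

Offer 2 by £2,471

Offer 1: at 9.00% the monthly rate is 0.0075000, so the payment is 46,750 × 0.0075000 / (1 − 1.0075000^−120) = £592.21.
Offer 2: monthly rate = 5.69%/12 = 0.0047417; payment = 46,750 × 0.0047417 / (1 − (1+0.0047417)^−120) = £511.77.
Over 36 months: Offer 1 costs 36 × £592.21 = £21,319.56; Offer 2 costs 36 × £511.77 + £425.00 = £18,848.72.
Offer 2 is cheaper by £21,319.56 − £18,848.72 = £2,470.84.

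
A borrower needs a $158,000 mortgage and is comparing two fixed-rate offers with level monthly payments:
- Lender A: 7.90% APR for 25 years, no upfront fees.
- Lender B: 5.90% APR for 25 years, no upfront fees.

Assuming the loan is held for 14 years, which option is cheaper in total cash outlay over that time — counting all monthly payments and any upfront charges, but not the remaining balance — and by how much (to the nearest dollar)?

Lender B by $33,711

Lender A: monthly rate = 7.9%/12 = 0.0065833; payment = 158,000 × 0.0065833 / (1 − (1+0.0065833)^−300) = $1,209.02.
Lender B: at 5.90% the monthly rate is 0.0049167, so the payment is 158,000 × 0.0049167 / (1 − 1.0049167^−300) = $1,008.36.
Over 168 months: Lender A costs 168 × $1,209.02 = $203,115.36; Lender B costs 168 × $1,008.36 = $169,404.48.
Lender B is cheaper by $203,115.36 − $169,404.48 = $33,710.88.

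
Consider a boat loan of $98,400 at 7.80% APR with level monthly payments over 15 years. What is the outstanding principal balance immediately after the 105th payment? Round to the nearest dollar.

$55,009

With monthly rate i = 7.8%/12 = 0.0065000, the balance after k of n payments is P · [(1+i)^n − (1+i)^k] / [(1+i)^n − 1].
(1+0.0065000)^180 = 3.20981691 and (1+0.0065000)^105 = 1.97445308, so the balance is 98,400 × (3.20981691 − 1.97445308) / (3.20981691 − 1) = $55,008.99.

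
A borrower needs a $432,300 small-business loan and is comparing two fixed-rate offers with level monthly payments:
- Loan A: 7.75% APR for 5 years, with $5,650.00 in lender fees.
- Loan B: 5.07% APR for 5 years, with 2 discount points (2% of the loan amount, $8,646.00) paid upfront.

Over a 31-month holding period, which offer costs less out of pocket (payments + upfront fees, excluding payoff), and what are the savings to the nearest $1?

Loan A: monthly rate = 7.75%/12 = 0.0064583; payment = 432,300 × 0.0064583 / (1 − (1+0.0064583)^−60) = $8,713.85.
Loan B: monthly rate = 5.07%/12 = 0.0042250; payment = 432,300 × 0.0042250 / (1 − (1+0.0042250)^−60) = $8,171.91.
Over 31 months: Loan A costs 31 × $8,713.85 + $5,650.00 = $275,779.35; Loan B costs 31 × $8,171.91 + $8,646.00 = $261,975.21.
Loan B is cheaper by $275,779.35 − $261,975.21 = $13,804.14.

Loan B by $13,804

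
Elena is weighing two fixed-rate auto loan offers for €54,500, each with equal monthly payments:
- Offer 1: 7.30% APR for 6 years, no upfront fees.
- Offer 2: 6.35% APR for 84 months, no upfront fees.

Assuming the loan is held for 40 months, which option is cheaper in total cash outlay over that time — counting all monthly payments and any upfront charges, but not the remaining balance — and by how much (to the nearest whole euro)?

Offer 1: monthly rate = 7.3%/12 = 0.0060833; payment = 54,500 × 0.0060833 / (1 − (1+0.0060833)^−72) = €937.04.
Offer 2: at 6.35% the monthly rate is 0.0052917, so the payment is 54,500 × 0.0052917 / (1 − 1.0052917^−84) = €805.34.
Over 40 months: Offer 1 costs 40 × €937.04 = €37,481.60; Offer 2 costs 40 × €805.34 = €32,213.60.
Offer 2 is cheaper by €37,481.60 − €32,213.60 = €5,268.00.

Offer 2 by €5,268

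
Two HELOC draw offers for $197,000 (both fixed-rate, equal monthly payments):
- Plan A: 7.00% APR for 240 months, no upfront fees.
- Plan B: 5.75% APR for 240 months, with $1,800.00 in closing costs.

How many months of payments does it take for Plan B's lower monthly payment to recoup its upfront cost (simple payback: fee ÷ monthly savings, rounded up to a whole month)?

Plan A: at 7.00% the monthly rate is 0.0058333, so the payment is 197,000 × 0.0058333 / (1 − 1.0058333^−240) = $1,527.34.
Plan B: monthly rate = 5.75%/12 = 0.0047917; payment = 197,000 × 0.0047917 / (1 − (1+0.0047917)^−240) = $1,383.10.
Monthly savings = $1,527.34 − $1,383.10 = $144.24.
Break-even = $1,800.00 / $144.24 = 12.48 → 13 months.

13 months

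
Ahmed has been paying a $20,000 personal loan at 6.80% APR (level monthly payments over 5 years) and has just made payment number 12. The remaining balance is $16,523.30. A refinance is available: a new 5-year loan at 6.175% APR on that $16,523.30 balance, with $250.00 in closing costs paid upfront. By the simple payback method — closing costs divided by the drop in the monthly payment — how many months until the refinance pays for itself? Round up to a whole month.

Current payment = 20,000 × 6.8%/12 / (1 − (1+0.0056667)^−60) = $394.14.
Refinanced payment = 16,523.30 × 0.0051458 / (1 − (1+0.0051458)^−60) = $320.79.
Monthly savings = $394.14 − $320.79 = $73.35.
Break-even = $250.00 / $73.35 = 3.41 → 4 months.

4 months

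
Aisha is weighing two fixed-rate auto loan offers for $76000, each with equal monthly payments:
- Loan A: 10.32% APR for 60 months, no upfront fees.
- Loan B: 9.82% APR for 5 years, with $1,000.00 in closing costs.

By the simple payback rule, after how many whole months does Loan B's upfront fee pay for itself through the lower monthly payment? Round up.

Loan A: monthly rate = 10.32%/12 = 0.0086000; payment = 76,000 × 0.0086000 / (1 − (1+0.0086000)^−60) = $1,626.77.
Loan B: monthly rate = 9.82%/12 = 0.0081833; payment = 76,000 × 0.0081833 / (1 − (1+0.0081833)^−60) = $1,608.05.
Monthly savings = $1,626.77 − $1,608.05 = $18.72.
Break-even = $1,000.00 / $18.72 = 53.42 → 54 months.

54 months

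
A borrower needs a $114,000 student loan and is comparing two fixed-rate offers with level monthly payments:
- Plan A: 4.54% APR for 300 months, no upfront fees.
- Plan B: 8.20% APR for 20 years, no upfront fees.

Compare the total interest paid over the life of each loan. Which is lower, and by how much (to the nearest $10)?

Plan A by $41,400

Plan A: monthly rate = 4.54%/12 = 0.0037833; payment = 114,000 × 0.0037833 / (1 − (1+0.0037833)^−300) = $636.24.
Total interest on Plan A = 300 × $636.24 − $114,000 = $76,872.00.
Plan B: monthly rate = 8.2%/12 = 0.0068333; payment = 114,000 × 0.0068333 / (1 − (1+0.0068333)^−240) = $967.78.
Total interest on Plan B = 240 × $967.78 − $114,000 = $118,267.20.
Plan A is lower by $41,395.20.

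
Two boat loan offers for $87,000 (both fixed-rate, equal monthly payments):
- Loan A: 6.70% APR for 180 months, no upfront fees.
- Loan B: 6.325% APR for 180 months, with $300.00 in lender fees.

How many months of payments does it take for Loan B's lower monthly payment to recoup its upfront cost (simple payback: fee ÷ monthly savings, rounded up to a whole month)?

Loan A: monthly rate = 6.7%/12 = 0.0055833; payment = 87,000 × 0.0055833 / (1 − (1+0.0055833)^−180) = $767.46.
Loan B: at 6.325% the monthly rate is 0.0052708, so the payment is 87,000 × 0.0052708 / (1 − 1.0052708^−180) = $749.52.
Monthly savings = $767.46 − $749.52 = $17.94.
Break-even = $300.00 / $17.94 = 16.72 → 17 months.

17 months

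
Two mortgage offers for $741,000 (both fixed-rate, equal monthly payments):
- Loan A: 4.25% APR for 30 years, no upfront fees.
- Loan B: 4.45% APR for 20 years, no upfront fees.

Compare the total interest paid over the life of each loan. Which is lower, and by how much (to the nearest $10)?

Loan B by $191,990

Loan A: at 4.25% the monthly rate is 0.0035417, so the payment is 741,000 × 0.0035417 / (1 − 1.0035417^−360) = $3,645.27.
Total interest on Loan A = 360 × $3,645.27 − $741,000 = $571,297.20.
Loan B: at 4.45% the monthly rate is 0.0037083, so the payment is 741,000 × 0.0037083 / (1 − 1.0037083^−240) = $4,667.96.
Total interest on Loan B = 240 × $4,667.96 − $741,000 = $379,310.40.
Loan B is lower by $191,986.80.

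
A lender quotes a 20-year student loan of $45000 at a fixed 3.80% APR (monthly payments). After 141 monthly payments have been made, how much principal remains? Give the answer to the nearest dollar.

$22,743

With monthly rate i = 3.8%/12 = 0.0031667, the balance after k of n payments is P · [(1+i)^n − (1+i)^k] / [(1+i)^n − 1].
(1+0.0031667)^240 = 2.13571012 and (1+0.0031667)^141 = 1.56173055, so the balance is 45,000 × (2.13571012 − 1.56173055) / (2.13571012 − 1) = $22,742.67.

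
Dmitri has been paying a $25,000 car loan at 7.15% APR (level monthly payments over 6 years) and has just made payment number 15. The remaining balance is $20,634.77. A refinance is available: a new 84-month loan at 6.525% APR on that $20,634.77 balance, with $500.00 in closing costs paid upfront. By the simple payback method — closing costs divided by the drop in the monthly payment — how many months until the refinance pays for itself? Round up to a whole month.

5 months

Current payment = 25,000 × 7.15%/12 / (1 − (1+0.0059583)^−72) = $428.03.
Refinanced payment = 20,634.77 × 0.0054375 / (1 − (1+0.0054375)^−84) = $306.66.
Monthly savings = $428.03 − $306.66 = $121.37.
Break-even = $500.00 / $121.37 = 4.12 → 5 months.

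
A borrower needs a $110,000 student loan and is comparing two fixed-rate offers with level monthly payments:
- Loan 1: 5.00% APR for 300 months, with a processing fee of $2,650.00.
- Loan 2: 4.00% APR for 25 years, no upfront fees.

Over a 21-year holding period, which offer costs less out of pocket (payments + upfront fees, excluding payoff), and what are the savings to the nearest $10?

Loan 1: at 5.00% the monthly rate is 0.0041667, so the payment is 110,000 × 0.0041667 / (1 − 1.0041667^−300) = $643.05.
Loan 2: monthly rate = 4%/12 = 0.0033333; payment = 110,000 × 0.0033333 / (1 − (1+0.0033333)^−300) = $580.62.
Over 252 months: Loan 1 costs 252 × $643.05 + $2,650.00 = $164,698.60; Loan 2 costs 252 × $580.62 = $146,316.24.
Loan 2 is cheaper by $164,698.60 − $146,316.24 = $18,382.36.

Loan 2 by $18,380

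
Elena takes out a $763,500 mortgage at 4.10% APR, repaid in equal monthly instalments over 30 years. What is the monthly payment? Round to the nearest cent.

$3,689.22

At 4.10% the monthly rate is 0.0034167, so the payment is 763,500 × 0.0034167 / (1 − 1.0034167^−360) = $3,689.22.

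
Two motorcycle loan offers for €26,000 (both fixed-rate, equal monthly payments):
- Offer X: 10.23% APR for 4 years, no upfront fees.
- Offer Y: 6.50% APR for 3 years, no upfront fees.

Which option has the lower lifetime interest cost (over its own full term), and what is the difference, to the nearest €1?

Offer X: monthly rate = 10.23%/12 = 0.0085250; payment = 26,000 × 0.0085250 / (1 − (1+0.0085250)^−48) = €662.30.
Total interest on Offer X = 48 × €662.30 − €26,000 = €5,790.40.
Offer Y: at 6.50% the monthly rate is 0.0054167, so the payment is 26,000 × 0.0054167 / (1 − 1.0054167^−36) = €796.87.
Total interest on Offer Y = 36 × €796.87 − €26,000 = €2,687.32.
Offer Y is lower by €3,103.08.

Offer Y by €3,103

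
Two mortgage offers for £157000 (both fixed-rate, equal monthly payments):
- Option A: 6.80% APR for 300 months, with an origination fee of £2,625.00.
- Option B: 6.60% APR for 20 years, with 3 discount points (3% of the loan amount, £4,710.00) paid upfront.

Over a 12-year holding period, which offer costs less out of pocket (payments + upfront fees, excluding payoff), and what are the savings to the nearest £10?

Option A: monthly rate = 6.8%/12 = 0.0056667; payment = 157,000 × 0.0056667 / (1 − (1+0.0056667)^−300) = £1,089.69.
Option B: monthly rate = 6.6%/12 = 0.0055000; payment = 157,000 × 0.0055000 / (1 − (1+0.0055000)^−240) = £1,179.81.
Over 144 months: Option A costs 144 × £1,089.69 + £2,625.00 = £159,540.36; Option B costs 144 × £1,179.81 + £4,710.00 = £174,602.64.
Option A is cheaper by £174,602.64 − £159,540.36 = £15,062.28.

Option A by £15,060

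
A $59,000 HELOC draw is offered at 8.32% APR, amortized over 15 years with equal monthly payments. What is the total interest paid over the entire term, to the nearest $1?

$44,462

Monthly rate = 8.32%/12 = 0.0069333; payment = 59,000 × 0.0069333 / (1 − (1+0.0069333)^−180) = $574.79.
Total paid = 180 × $574.79 = $103,462.20; interest = $103,462.20 − $59,000 = $44,462.20.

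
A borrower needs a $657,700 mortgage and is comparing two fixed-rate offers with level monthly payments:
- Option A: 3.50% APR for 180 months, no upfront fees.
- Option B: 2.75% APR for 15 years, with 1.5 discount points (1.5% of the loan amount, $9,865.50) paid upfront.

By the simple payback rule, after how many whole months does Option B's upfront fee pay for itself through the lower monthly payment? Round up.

42 months

Option A: at 3.50% the monthly rate is 0.0029167, so the payment is 657,700 × 0.0029167 / (1 − 1.0029167^−180) = $4,701.78.
Option B: at 2.75% the monthly rate is 0.0022917, so the payment is 657,700 × 0.0022917 / (1 − 1.0022917^−180) = $4,463.29.
Monthly savings = $4,701.78 − $4,463.29 = $238.49.
Break-even = $9,865.50 / $238.49 = 41.37 → 42 months.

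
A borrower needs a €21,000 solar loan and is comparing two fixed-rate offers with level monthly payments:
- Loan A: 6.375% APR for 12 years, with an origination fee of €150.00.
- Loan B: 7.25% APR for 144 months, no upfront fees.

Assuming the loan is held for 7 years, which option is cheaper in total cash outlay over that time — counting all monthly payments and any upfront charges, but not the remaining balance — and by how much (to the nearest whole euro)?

Loan A by €668

Loan A: monthly rate = 6.375%/12 = 0.0053125; payment = 21,000 × 0.0053125 / (1 − (1+0.0053125)^−144) = €209.03.
Loan B: at 7.25% the monthly rate is 0.0060417, so the payment is 21,000 × 0.0060417 / (1 − 1.0060417^−144) = €218.77.
Over 84 months: Loan A costs 84 × €209.03 + €150.00 = €17,708.52; Loan B costs 84 × €218.77 = €18,376.68.
Loan A is cheaper by €18,376.68 − €17,708.52 = €668.16.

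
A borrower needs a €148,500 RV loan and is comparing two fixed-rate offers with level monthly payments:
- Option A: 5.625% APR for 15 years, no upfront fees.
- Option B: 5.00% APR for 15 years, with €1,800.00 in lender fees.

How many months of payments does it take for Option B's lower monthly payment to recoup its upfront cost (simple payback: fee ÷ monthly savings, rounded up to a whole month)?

37 months

Option A: monthly rate = 5.625%/12 = 0.0046875; payment = 148,500 × 0.0046875 / (1 − (1+0.0046875)^−180) = €1,223.24.
Option B: monthly rate = 5%/12 = 0.0041667; payment = 148,500 × 0.0041667 / (1 − (1+0.0041667)^−180) = €1,174.33.
Monthly savings = €1,223.24 − €1,174.33 = €48.91.
Break-even = €1,800.00 / €48.91 = 36.80 → 37 months.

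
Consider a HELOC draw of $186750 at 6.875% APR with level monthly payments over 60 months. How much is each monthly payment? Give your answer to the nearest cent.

At 6.875% the monthly rate is 0.0057292, so the payment is 186,750 × 0.0057292 / (1 − 1.0057292^−60) = $3,686.87.

$3,686.87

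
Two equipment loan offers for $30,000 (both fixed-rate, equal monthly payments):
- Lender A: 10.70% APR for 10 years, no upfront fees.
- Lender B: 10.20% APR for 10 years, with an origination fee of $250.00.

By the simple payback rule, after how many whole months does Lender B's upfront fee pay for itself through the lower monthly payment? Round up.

30 months

Lender A: at 10.70% the monthly rate is 0.0089167, so the payment is 30,000 × 0.0089167 / (1 − 1.0089167^−120) = $408.17.
Lender B: monthly rate = 10.2%/12 = 0.0085000; payment = 30,000 × 0.0085000 / (1 − (1+0.0085000)^−120) = $399.78.
Monthly savings = $408.17 − $399.78 = $8.39.
Break-even = $250.00 / $8.39 = 29.80 → 30 months.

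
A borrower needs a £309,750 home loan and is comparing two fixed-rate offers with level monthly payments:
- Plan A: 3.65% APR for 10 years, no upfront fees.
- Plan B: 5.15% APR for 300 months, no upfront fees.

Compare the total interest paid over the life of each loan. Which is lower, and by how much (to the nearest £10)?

Plan A by £181,210

Plan A: monthly rate = 3.65%/12 = 0.0030417; payment = 309,750 × 0.0030417 / (1 − (1+0.0030417)^−120) = £3,084.80.
Total interest on Plan A = 120 × £3,084.80 − £309,750 = £60,426.00.
Plan B: monthly rate = 5.15%/12 = 0.0042917; payment = 309,750 × 0.0042917 / (1 − (1+0.0042917)^−300) = £1,837.94.
Total interest on Plan B = 300 × £1,837.94 − £309,750 = £241,632.00.
Plan A is lower by £181,206.00.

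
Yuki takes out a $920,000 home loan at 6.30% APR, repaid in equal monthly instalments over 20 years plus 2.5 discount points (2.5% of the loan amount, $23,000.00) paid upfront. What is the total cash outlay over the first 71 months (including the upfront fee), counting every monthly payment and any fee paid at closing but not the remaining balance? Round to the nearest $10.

$502,350

At 6.30% the monthly rate is 0.0052500, so the payment is 920,000 × 0.0052500 / (1 − 1.0052500^−240) = $6,751.38.
Total outlay = 71 × $6,751.38 + $23,000.00 = $502,347.98.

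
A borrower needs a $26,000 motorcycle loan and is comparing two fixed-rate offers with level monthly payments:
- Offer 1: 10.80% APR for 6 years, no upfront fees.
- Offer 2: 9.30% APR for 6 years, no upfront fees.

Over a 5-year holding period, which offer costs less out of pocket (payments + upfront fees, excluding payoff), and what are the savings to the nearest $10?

Offer 1: monthly rate = 10.8%/12 = 0.0090000; payment = 26,000 × 0.0090000 / (1 − (1+0.0090000)^−72) = $492.23.
Offer 2: monthly rate = 9.3%/12 = 0.0077500; payment = 26,000 × 0.0077500 / (1 − (1+0.0077500)^−72) = $472.54.
Over 60 months: Offer 1 costs 60 × $492.23 = $29,533.80; Offer 2 costs 60 × $472.54 = $28,352.40.
Offer 2 is cheaper by $29,533.80 − $28,352.40 = $1,181.40.

Offer 2 by $1,180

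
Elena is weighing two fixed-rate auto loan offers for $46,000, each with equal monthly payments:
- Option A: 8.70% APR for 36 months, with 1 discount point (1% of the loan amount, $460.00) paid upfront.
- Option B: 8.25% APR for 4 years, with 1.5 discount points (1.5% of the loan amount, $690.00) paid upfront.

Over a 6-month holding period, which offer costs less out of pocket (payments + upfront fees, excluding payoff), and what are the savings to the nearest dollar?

Option B by $1,738

Option A: at 8.70% the monthly rate is 0.0072500, so the payment is 46,000 × 0.0072500 / (1 − 1.0072500^−36) = $1,456.37.
Option B: monthly rate = 8.25%/12 = 0.0068750; payment = 46,000 × 0.0068750 / (1 − (1+0.0068750)^−48) = $1,128.40.
Over 6 months: Option A costs 6 × $1,456.37 + $460.00 = $9,198.22; Option B costs 6 × $1,128.40 + $690.00 = $7,460.40.
Option B is cheaper by $9,198.22 − $7,460.40 = $1,737.82.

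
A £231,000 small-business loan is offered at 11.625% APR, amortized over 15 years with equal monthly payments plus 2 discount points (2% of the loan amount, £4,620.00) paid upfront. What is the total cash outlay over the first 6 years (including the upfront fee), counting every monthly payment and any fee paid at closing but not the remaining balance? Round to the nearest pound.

At 11.625% the monthly rate is 0.0096875, so the payment is 231,000 × 0.0096875 / (1 − 1.0096875^−180) = £2,716.90.
Total outlay = 72 × £2,716.90 + £4,620.00 = £200,236.80.

£200,237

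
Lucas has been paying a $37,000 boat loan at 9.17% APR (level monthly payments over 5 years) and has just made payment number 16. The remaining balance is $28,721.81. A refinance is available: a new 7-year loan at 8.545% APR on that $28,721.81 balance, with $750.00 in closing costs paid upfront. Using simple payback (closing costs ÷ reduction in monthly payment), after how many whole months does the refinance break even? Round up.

3 months

Current payment = 37,000 × 9.17%/12 / (1 − (1+0.0076417)^−60) = $771.12.
Refinanced payment = 28,721.81 × 0.0071208 / (1 − (1+0.0071208)^−84) = $455.50.
Monthly savings = $771.12 − $455.50 = $315.62.
Break-even = $750.00 / $315.62 = 2.38 → 3 months.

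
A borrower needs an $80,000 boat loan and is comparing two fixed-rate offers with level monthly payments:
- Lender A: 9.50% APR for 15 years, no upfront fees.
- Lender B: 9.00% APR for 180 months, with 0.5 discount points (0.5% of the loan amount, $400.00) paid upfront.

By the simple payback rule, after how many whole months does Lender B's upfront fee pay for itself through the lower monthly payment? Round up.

17 months

Lender A: at 9.50% the monthly rate is 0.0079167, so the payment is 80,000 × 0.0079167 / (1 − 1.0079167^−180) = $835.38.
Lender B: monthly rate = 9%/12 = 0.0075000; payment = 80,000 × 0.0075000 / (1 − (1+0.0075000)^−180) = $811.41.
Monthly savings = $835.38 − $811.41 = $23.97.
Break-even = $400.00 / $23.97 = 16.69 → 17 months.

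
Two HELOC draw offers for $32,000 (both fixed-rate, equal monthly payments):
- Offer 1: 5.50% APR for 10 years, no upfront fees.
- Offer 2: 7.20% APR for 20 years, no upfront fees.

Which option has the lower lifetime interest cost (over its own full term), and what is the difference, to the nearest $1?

Offer 1 by $18,794

Offer 1: at 5.50% the monthly rate is 0.0045833, so the payment is 32,000 × 0.0045833 / (1 − 1.0045833^−120) = $347.28.
Total interest on Offer 1 = 120 × $347.28 − $32,000 = $9,673.60.
Offer 2: monthly rate = 7.2%/12 = 0.0060000; payment = 32,000 × 0.0060000 / (1 − (1+0.0060000)^−240) = $251.95.
Total interest on Offer 2 = 240 × $251.95 − $32,000 = $28,468.00.
Offer 1 is lower by $18,794.40.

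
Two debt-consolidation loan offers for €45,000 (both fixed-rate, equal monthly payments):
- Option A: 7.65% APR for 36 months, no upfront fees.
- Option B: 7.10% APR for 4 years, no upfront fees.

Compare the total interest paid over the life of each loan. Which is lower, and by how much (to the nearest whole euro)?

Option A: at 7.65% the monthly rate is 0.0063750, so the payment is 45,000 × 0.0063750 / (1 − 1.0063750^−36) = €1,402.88.
Total interest on Option A = 36 × €1,402.88 − €45,000 = €5,503.68.
Option B: at 7.10% the monthly rate is 0.0059167, so the payment is 45,000 × 0.0059167 / (1 − 1.0059167^−48) = €1,079.67.
Total interest on Option B = 48 × €1,079.67 − €45,000 = €6,824.16.
Option A is lower by €1,320.48.

Option A by €1,320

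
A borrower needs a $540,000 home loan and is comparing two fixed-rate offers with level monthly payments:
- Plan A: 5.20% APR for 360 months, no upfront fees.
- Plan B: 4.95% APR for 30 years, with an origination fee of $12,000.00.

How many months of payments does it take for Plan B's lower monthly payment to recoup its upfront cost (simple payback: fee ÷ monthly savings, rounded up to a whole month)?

Plan A: monthly rate = 5.2%/12 = 0.0043333; payment = 540,000 × 0.0043333 / (1 − (1+0.0043333)^−360) = $2,965.20.
Plan B: at 4.95% the monthly rate is 0.0041250, so the payment is 540,000 × 0.0041250 / (1 − 1.0041250^−360) = $2,882.36.
Monthly savings = $2,965.20 − $2,882.36 = $82.84.
Break-even = $12,000.00 / $82.84 = 144.86 → 145 months.

145 months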